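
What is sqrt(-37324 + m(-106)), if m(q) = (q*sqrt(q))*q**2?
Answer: 2*sqrt(-9331 - 297754*I*sqrt(106)) ≈ 2472.3 - 2479.9*I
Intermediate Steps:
m(q) = q**(7/2) (m(q) = q**(3/2)*q**2 = q**(7/2))
sqrt(-37324 + m(-106)) = sqrt(-37324 + (-106)**(7/2)) = sqrt(-37324 - 1191016*I*sqrt(106))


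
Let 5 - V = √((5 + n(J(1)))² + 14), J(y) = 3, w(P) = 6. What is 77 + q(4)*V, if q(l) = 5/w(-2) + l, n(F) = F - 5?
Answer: 607/6 - 29*√23/6 ≈ 77.987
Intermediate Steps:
n(F) = -5 + F
q(l) = ⅚ + l (q(l) = 5/6 + l = 5*(⅙) + l = ⅚ + l)
V = 5 - √23 (V = 5 - √((5 + (-5 + 3))² + 14) = 5 - √((5 - 2)² + 14) = 5 - √(3² + 14) = 5 - √(9 + 14) = 5 - √23 ≈ 0.20417)
77 + q(4)*V = 77 + (⅚ + 4)*(5 - √23) = 77 + 29*(5 - √23)/6 = 77 + (145/6 - 29*√23/6) = 607/6 - 29*√23/6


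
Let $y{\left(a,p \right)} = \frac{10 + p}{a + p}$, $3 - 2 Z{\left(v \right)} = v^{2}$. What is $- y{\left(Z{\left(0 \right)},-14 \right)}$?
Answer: $- \frac{8}{25} \approx -0.32$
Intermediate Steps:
$Z{\left(v \right)} = \frac{3}{2} - \frac{v^{2}}{2}$
$y{\left(a,p \right)} = \frac{10 + p}{a + p}$
$- y{\left(Z{\left(0 \right)},-14 \right)} = - \frac{10 - 14}{\left(\frac{3}{2} - \frac{0^{2}}{2}\right) - 14} = - \frac{-4}{\left(\frac{3}{2} - 0\right) - 14} = - \frac{-4}{\left(\frac{3}{2} + 0\right) - 14} = - \frac{-4}{\frac{3}{2} - 14} = - \frac{-4}{- \frac{25}{2}} = - \frac{\left(-2\right) \left(-4\right)}{25} = \left(-1\right) \frac{8}{25} = - \frac{8}{25}$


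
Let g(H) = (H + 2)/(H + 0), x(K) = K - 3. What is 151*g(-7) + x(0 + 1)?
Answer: 741/7 ≈ 105.86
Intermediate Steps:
x(K) = -3 + K
g(H) = (2 + H)/H
151*g(-7) + x(0 + 1) = 151*((2 - 7)/(-7)) + (-3 + (0 + 1)) = 151*(-⅐*(-5)) + (-3 + 1) = 151*(5/7) - 2 = 755/7 - 2 = 741/7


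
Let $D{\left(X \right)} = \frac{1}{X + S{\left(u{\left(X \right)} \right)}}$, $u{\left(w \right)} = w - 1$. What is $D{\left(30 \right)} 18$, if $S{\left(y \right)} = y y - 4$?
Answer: $\frac{6}{289} \approx 0.020761$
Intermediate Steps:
$u{\left(w \right)} = -1 + w$ ($u{\left(w \right)} = w - 1 = -1 + w$)
$S{\left(y \right)} = -4 + y^{2}$ ($S{\left(y \right)} = y^{2} - 4 = -4 + y^{2}$)
$D{\left(X \right)} = \frac{1}{-4 + X + \left(-1 + X\right)^{2}}$ ($D{\left(X \right)} = \frac{1}{X + \left(-4 + \left(-1 + X\right)^{2}\right)} = \frac{1}{-4 + X + \left(-1 + X\right)^{2}}$)
$D{\left(30 \right)} 18 = \frac{1}{-3 + 30^{2} - 30} \cdot 18 = \frac{1}{-3 + 900 - 30} \cdot 18 = \frac{1}{867} \cdot 18 = \frac{6}{289}$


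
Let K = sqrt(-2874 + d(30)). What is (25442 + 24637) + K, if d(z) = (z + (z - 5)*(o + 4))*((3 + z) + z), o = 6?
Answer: 50079 + sqrt(14766) ≈ 50201.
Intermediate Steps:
d(z) = (-50 + 11*z)*(3 + 2*z) (d(z) = (z + (z - 5)*(6 + 4))*((3 + z) + z) = (z + (-5 + z)*10)*(3 + 2*z) = (z + (-50 + 10*z))*(3 + 2*z) = (-50 + 11*z)*(3 + 2*z))
K = sqrt(14766) (K = sqrt(-2874 + (-150 - 67*30 + 22*30**2)) = sqrt(-2874 + (-150 - 2010 + 22*900)) = sqrt(-2874 + (-150 - 2010 + 19800)) = sqrt(-2874 + 17640) = sqrt(14766) ≈ 121.52)
(25442 + 24637) + K = (25442 + 24637) + sqrt(14766) = 50079 + sqrt(14766)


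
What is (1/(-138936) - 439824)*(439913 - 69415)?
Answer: -11320082383453985/69468 ≈ -1.6295e+11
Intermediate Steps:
(1/(-138936) - 439824)*(439913 - 69415) = (-1/138936 - 439824)*370498 = -61107387265/138936*370498 = -11320082383453985/69468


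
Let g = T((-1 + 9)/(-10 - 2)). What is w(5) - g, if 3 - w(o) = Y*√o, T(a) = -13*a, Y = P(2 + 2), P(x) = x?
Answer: -17/3 - 4*√5 ≈ -14.611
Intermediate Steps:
Y = 4 (Y = 2 + 2 = 4)
g = 26/3 (g = -13*(-1 + 9)/(-10 - 2) = -104/(-12) = -104*(-1)/12 = -13*(-⅔) = 26/3 ≈ 8.6667)
w(o) = 3 - 4*√o
w(5) - g = (3 - 4*√5) - 1*26/3 = (3 - 4*√5) - 26/3 = -17/3 - 4*√5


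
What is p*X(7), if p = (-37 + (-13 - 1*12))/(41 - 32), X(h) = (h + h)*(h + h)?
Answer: -12152/9 ≈ -1350.2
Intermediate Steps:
X(h) = 4*h² (X(h) = (2*h)*(2*h) = 4*h²)
p = -62/9 (p = (-37 + (-13 - 12))/9 = (-37 - 25)*(⅑) = -62*⅑ = -62/9 ≈ -6.8889)
p*X(7) = -248*7²/9 = -248*49/9 = -62/9*196 = -12152/9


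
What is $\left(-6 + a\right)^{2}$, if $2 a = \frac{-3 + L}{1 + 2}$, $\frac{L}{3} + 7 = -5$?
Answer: $\frac{625}{4} \approx 156.25$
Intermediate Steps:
$L = -36$ ($L = -21 + 3 \left(-5\right) = -21 - 15 = -36$)
$a = - \frac{13}{2}$ ($a = \frac{\left(-3 - 36\right) \frac{1}{1 + 2}}{2} = \frac{\left(-39\right) \frac{1}{3}}{2} = \frac{1}{2} \left(-13\right) = - \frac{13}{2} \approx -6.5$)
$\left(-6 + a\right)^{2} = \left(-6 - \frac{13}{2}\right)^{2} = \left(- \frac{25}{2}\right)^{2} = \frac{625}{4}$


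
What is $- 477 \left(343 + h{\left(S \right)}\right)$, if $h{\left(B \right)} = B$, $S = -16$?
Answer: $-155979$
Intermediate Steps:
$- 477 \left(343 + h{\left(S \right)}\right) = - 477 \left(343 - 16\right) = \left(-477\right) 327 = -155979$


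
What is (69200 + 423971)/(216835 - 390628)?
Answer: -493171/173793 ≈ -2.8377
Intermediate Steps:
(69200 + 423971)/(216835 - 390628) = 493171/(-173793) = 493171*(-1/173793) = -493171/173793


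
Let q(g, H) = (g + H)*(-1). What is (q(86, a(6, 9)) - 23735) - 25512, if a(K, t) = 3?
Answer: -49336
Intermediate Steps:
q(g, H) = -H - g (q(g, H) = (H + g)*(-1) = -H - g)
(q(86, a(6, 9)) - 23735) - 25512 = ((-1*3 - 1*86) - 23735) - 25512 = ((-3 - 86) - 23735) - 25512 = (-89 - 23735) - 25512 = -23824 - 25512 = -49336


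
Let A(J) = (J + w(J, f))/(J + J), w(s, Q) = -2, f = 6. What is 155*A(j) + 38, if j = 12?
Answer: 1231/12 ≈ 102.58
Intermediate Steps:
A(J) = (-2 + J)/(2*J) (A(J) = (J - 2)/(J + J) = (-2 + J)/((2*J)) = (-2 + J)*(1/(2*J)) = (-2 + J)/(2*J))
155*A(j) + 38 = 155*((½)*(-2 + 12)/12) + 38 = 155*((½)*(1/12)*10) + 38 = 155*(5/12) + 38 = 775/12 + 38 = 1231/12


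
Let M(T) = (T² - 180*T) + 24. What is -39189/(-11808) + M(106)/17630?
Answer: 486637/169248 ≈ 2.8753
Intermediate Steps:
M(T) = 24 + T² - 180*T
-39189/(-11808) + M(106)/17630 = -39189/(-11808) + (24 + 106² - 180*106)/17630 = -39189*(-1/11808) + (24 + 11236 - 19080)*(1/17630) = 13063/3936 - 7820*1/17630 = 13063/3936 - 782/1763 = 486637/169248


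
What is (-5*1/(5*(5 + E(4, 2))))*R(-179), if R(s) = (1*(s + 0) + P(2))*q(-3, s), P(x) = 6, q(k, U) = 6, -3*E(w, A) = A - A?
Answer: 1038/5 ≈ 207.60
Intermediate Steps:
E(w, A) = 0 (E(w, A) = -(A - A)/3 = -⅓*0 = 0)
R(s) = 36 + 6*s (R(s) = (1*(s + 0) + 6)*6 = (1*s + 6)*6 = (s + 6)*6 = (6 + s)*6 = 36 + 6*s)
(-5*1/(5*(5 + E(4, 2))))*R(-179) = (-5*1/(5*(5 + 0)))*(36 + 6*(-179)) = (-5/(5*5))*(36 - 1074) = -5/25*(-1038) = -5*1/25*(-1038) = -⅕*(-1038) = 1038/5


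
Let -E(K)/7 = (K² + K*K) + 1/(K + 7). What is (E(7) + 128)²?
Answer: 1247689/4 ≈ 3.1192e+5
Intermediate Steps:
E(K) = -14*K² - 7/(7 + K) (E(K) = -7*((K² + K*K) + 1/(K + 7)) = -7*((K² + K²) + 1/(7 + K)) = -7*(2*K² + 1/(7 + K)) = -7*(1/(7 + K) + 2*K²) = -14*K² - 7/(7 + K))
(E(7) + 128)² = (7*(-1 - 14*7² - 2*7³)/(7 + 7) + 128)² = (7*(-1 - 14*49 - 2*343)/14 + 128)² = (7*(1/14)*(-1 - 686 - 686) + 128)² = (7*(1/14)*(-1373) + 128)² = (-1373/2 + 128)² = (-1117/2)² = 1247689/4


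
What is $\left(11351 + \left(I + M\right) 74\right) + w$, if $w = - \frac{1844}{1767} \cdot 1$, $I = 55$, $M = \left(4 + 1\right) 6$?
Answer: $\frac{31169803}{1767} \approx 17640.0$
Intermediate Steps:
$M = 30$ ($M = 5 \cdot 6 = 30$)
$w = - \frac{1844}{1767}$ ($w = \left(-1844\right) \frac{1}{1767} \cdot 1 = \left(- \frac{1844}{1767}\right) 1 = - \frac{1844}{1767} \approx -1.0436$)
$\left(11351 + \left(I + M\right) 74\right) + w = \left(11351 + \left(55 + 30\right) 74\right) - \frac{1844}{1767} = \left(11351 + 85 \cdot 74\right) - \frac{1844}{1767} = \left(11351 + 6290\right) - \frac{1844}{1767} = 17641 - \frac{1844}{1767} = \frac{31169803}{1767}$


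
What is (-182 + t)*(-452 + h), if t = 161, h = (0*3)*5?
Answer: 9492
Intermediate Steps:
h = 0 (h = 0*5 = 0)
(-182 + t)*(-452 + h) = (-182 + 161)*(-452 + 0) = -21*(-452) = 9492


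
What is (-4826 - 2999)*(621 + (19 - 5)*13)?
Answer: -6283475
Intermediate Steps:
(-4826 - 2999)*(621 + (19 - 5)*13) = -7825*(621 + 14*13) = -7825*(621 + 182) = -7825*803 = -6283475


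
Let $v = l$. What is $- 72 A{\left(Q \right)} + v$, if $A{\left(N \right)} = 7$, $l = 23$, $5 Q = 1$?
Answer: $-481$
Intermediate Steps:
$Q = \frac{1}{5}$ ($Q = \frac{1}{5} \cdot 1 = \frac{1}{5} \approx 0.2$)
$v = 23$
$- 72 A{\left(Q \right)} + v = \left(-72\right) 7 + 23 = -504 + 23 = -481$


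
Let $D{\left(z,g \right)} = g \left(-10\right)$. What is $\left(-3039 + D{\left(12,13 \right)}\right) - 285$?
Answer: $-3454$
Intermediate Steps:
$D{\left(z,g \right)} = - 10 g$
$\left(-3039 + D{\left(12,13 \right)}\right) - 285 = \left(-3039 - 130\right) - 285 = -3169 - 285 = -3454$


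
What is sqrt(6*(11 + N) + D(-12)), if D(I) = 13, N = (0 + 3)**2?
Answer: sqrt(133) ≈ 11.533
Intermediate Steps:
N = 9 (N = 3**2 = 9)
sqrt(6*(11 + N) + D(-12)) = sqrt(6*(11 + 9) + 13) = sqrt(6*20 + 13) = sqrt(120 + 13) = sqrt(133)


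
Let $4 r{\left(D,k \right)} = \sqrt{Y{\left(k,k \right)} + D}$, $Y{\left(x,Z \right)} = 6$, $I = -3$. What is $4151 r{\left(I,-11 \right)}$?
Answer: $\frac{4151 \sqrt{3}}{4} \approx 1797.4$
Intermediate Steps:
$r{\left(D,k \right)} = \frac{\sqrt{6 + D}}{4}$
$4151 r{\left(I,-11 \right)} = 4151 \frac{\sqrt{6 - 3}}{4} = 4151 \frac{\sqrt{3}}{4} = \frac{4151 \sqrt{3}}{4}$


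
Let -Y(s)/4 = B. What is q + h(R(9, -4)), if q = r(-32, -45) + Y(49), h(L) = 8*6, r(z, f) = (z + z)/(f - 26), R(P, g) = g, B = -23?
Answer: 10004/71 ≈ 140.90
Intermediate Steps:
r(z, f) = 2*z/(-26 + f) (r(z, f) = (2*z)/(-26 + f) = 2*z/(-26 + f))
Y(s) = 92 (Y(s) = -4*(-23) = 92)
h(L) = 48
q = 6596/71 (q = 2*(-32)/(-26 - 45) + 92 = 2*(-32)/(-71) + 92 = 2*(-32)*(-1/71) + 92 = 64/71 + 92 = 6596/71 ≈ 92.901)
q + h(R(9, -4)) = 6596/71 + 48 = 10004/71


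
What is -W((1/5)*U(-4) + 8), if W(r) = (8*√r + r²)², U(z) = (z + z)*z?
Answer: -27449856/625 - 497664*√10/125 ≈ -56510.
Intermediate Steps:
U(z) = 2*z² (U(z) = (2*z)*z = 2*z²)
W(r) = (r² + 8*√r)²
-W((1/5)*U(-4) + 8) = -(((1/5)*(2*(-4)²) + 8)² + 8*√((1/5)*(2*(-4)²) + 8))² = -(((1*(⅕))*(2*16) + 8)² + 8*√((1*(⅕))*(2*16) + 8))² = -(((⅕)*32 + 8)² + 8*√((⅕)*32 + 8))² = -((32/5 + 8)² + 8*√(32/5 + 8))² = -((72/5)² + 8*√(72/5))² = -(5184/25 + 8*(6*√10/5))² = -(5184/25 + 48*√10/5)²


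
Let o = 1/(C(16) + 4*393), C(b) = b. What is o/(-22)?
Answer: -1/34936 ≈ -2.8624e-5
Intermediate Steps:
o = 1/1588 (o = 1/(16 + 4*393) = 1/(16 + 1572) = 1/1588 ≈ 0.00062972)
o/(-22) = (1/1588)/(-22) = (1/1588)*(-1/22) = -1/34936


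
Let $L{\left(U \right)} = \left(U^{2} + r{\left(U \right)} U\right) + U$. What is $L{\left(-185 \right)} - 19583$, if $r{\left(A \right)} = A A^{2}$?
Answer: $1171365082$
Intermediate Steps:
$r{\left(A \right)} = A^{3}$
$L{\left(U \right)} = U + U^{2} + U^{4}$ ($L{\left(U \right)} = \left(U^{2} + U^{3} U\right) + U = \left(U^{2} + U^{4}\right) + U = U + U^{2} + U^{4}$)
$L{\left(-185 \right)} - 19583 = - 185 \left(1 - 185 + \left(-185\right)^{3}\right) - 19583 = - 185 \left(1 - 185 - 6331625\right) - 19583 = \left(-185\right) \left(-6331809\right) - 19583 = 1171384665 - 19583 = 1171365082$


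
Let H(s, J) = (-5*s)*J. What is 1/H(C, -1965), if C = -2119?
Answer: -1/20819175 ≈ -4.8033e-8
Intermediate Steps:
H(s, J) = -5*J*s
1/H(C, -1965) = 1/(-5*(-1965)*(-2119)) = 1/(-20819175) = -1/20819175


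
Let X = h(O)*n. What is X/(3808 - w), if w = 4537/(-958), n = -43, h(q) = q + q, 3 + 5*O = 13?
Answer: -164776/3652601 ≈ -0.045112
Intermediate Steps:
O = 2 (O = -3/5 + (1/5)*13 = -3/5 + 13/5 = 2)
h(q) = 2*q
w = -4537/958 (w = 4537*(-1/958) = -4537/958 ≈ -4.7359)
X = -172 (X = (2*2)*(-43) = 4*(-43) = -172)
X/(3808 - w) = -172/(3808 - 1*(-4537/958)) = -172/(3808 + 4537/958) = -172/3652601/958 = -172*958/3652601 = -164776/3652601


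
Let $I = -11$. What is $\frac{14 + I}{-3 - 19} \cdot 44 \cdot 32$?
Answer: $-192$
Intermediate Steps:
$\frac{14 + I}{-3 - 19} \cdot 44 \cdot 32 = \frac{14 - 11}{-3 - 19} \cdot 44 \cdot 32 = \frac{3}{-22} \cdot 44 \cdot 32 = 3 \left(- \frac{1}{22}\right) 44 \cdot 32 = \left(- \frac{3}{22}\right) 44 \cdot 32 = \left(-6\right) 32 = -192$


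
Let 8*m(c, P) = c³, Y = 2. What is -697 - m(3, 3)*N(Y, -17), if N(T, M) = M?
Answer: -5117/8 ≈ -639.63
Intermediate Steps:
m(c, P) = c³/8
-697 - m(3, 3)*N(Y, -17) = -697 - (⅛)*3³*(-17) = -697 - (⅛)*27*(-17) = -697 - 27*(-17)/8 = -697 - 1*(-459/8) = -697 + 459/8 = -5117/8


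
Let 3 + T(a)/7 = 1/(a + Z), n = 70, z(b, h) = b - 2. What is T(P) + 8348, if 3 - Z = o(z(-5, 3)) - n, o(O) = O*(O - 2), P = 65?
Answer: 624532/75 ≈ 8327.1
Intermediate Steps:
z(b, h) = -2 + b
o(O) = O*(-2 + O)
Z = 10 (Z = 3 - ((-2 - 5)*(-2 + (-2 - 5)) - 1*70) = 3 - (-7*(-2 - 7) - 70) = 3 - (-7*(-9) - 70) = 3 - (63 - 70) = 3 - 1*(-7) = 3 + 7 = 10)
T(a) = -21 + 7/(10 + a) (T(a) = -21 + 7/(a + 10) = -21 + 7/(10 + a))
T(P) + 8348 = 7*(-29 - 3*65)/(10 + 65) + 8348 = 7*(-29 - 195)/75 + 8348 = 7*(1/75)*(-224) + 8348 = -1568/75 + 8348 = 624532/75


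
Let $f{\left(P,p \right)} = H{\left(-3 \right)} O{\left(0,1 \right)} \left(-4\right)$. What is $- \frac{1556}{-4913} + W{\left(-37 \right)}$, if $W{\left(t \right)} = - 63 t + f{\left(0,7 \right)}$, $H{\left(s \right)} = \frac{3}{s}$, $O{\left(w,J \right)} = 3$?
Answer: $\frac{11512715}{4913} \approx 2343.3$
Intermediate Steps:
$f{\left(P,p \right)} = 12$ ($f{\left(P,p \right)} = \frac{3}{-3} \cdot 3 \left(-4\right) = 3 \left(- \frac{1}{3}\right) 3 \left(-4\right) = \left(-1\right) 3 \left(-4\right) = \left(-3\right) \left(-4\right) = 12$)
$W{\left(t \right)} = 12 - 63 t$ ($W{\left(t \right)} = - 63 t + 12 = 12 - 63 t$)
$- \frac{1556}{-4913} + W{\left(-37 \right)} = - \frac{1556}{-4913} + \left(12 - -2331\right) = \left(-1556\right) \left(- \frac{1}{4913}\right) + \left(12 + 2331\right) = \frac{1556}{4913} + 2343 = \frac{11512715}{4913}$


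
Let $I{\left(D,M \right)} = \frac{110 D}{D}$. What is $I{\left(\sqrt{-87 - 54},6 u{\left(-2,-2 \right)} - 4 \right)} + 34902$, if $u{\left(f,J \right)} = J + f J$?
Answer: $35012$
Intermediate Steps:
$u{\left(f,J \right)} = J + J f$
$I{\left(D,M \right)} = 110$
$I{\left(\sqrt{-87 - 54},6 u{\left(-2,-2 \right)} - 4 \right)} + 34902 = 110 + 34902 = 35012$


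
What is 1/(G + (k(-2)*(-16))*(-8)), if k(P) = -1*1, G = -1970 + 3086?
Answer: 1/988 ≈ 0.0010121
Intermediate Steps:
G = 1116
k(P) = -1
1/(G + (k(-2)*(-16))*(-8)) = 1/(1116 - 1*(-16)*(-8)) = 1/(1116 + 16*(-8)) = 1/(1116 - 128) = 1/988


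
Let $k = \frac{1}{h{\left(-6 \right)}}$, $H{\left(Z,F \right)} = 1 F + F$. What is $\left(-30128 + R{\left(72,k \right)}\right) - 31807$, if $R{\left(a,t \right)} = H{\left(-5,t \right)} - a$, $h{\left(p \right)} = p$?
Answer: $- \frac{186022}{3} \approx -62007.0$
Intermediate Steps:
$H{\left(Z,F \right)} = 2 F$ ($H{\left(Z,F \right)} = F + F = 2 F$)
$k = - \frac{1}{6}$ ($k = \frac{1}{-6} = - \frac{1}{6} \approx -0.16667$)
$R{\left(a,t \right)} = - a + 2 t$ ($R{\left(a,t \right)} = 2 t - a = - a + 2 t$)
$\left(-30128 + R{\left(72,k \right)}\right) - 31807 = \left(-30128 + \left(\left(-1\right) 72 + 2 \left(- \frac{1}{6}\right)\right)\right) - 31807 = \left(-30128 - \frac{217}{3}\right) - 31807 = - \frac{90601}{3} - 31807 = - \frac{186022}{3}$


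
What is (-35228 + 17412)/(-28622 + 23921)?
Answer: 17816/4701 ≈ 3.7898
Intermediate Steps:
(-35228 + 17412)/(-28622 + 23921) = -17816/(-4701) = -17816*(-1/4701) = 17816/4701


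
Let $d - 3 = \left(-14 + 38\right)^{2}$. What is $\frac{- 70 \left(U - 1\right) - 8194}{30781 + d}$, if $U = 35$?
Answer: $- \frac{5287}{15680} \approx -0.33718$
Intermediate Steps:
$d = 579$ ($d = 3 + \left(-14 + 38\right)^{2} = 3 + 24^{2} = 3 + 576 = 579$)
$\frac{- 70 \left(U - 1\right) - 8194}{30781 + d} = \frac{- 70 \left(35 - 1\right) - 8194}{30781 + 579} = \frac{\left(-70\right) 34 - 8194}{31360} = \left(-2380 - 8194\right) \frac{1}{31360} = \left(-10574\right) \frac{1}{31360} = - \frac{5287}{15680}$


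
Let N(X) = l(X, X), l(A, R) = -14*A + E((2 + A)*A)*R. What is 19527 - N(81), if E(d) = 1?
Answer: 20580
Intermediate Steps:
l(A, R) = R - 14*A (l(A, R) = -14*A + 1*R = -14*A + R = R - 14*A)
N(X) = -13*X (N(X) = X - 14*X = -13*X)
19527 - N(81) = 19527 - (-13)*81 = 19527 - 1*(-1053) = 19527 + 1053 = 20580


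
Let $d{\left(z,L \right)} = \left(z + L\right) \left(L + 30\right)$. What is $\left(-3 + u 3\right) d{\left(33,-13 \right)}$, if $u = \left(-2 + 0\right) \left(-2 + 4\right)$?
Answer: $-5100$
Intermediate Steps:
$d{\left(z,L \right)} = \left(30 + L\right) \left(L + z\right)$ ($d{\left(z,L \right)} = \left(L + z\right) \left(30 + L\right) = \left(30 + L\right) \left(L + z\right)$)
$u = -4$ ($u = \left(-2\right) 2 = -4$)
$\left(-3 + u 3\right) d{\left(33,-13 \right)} = \left(-3 - 12\right) \left(\left(-13\right)^{2} + 30 \left(-13\right) + 30 \cdot 33 - 429\right) = \left(-3 - 12\right) \left(169 - 390 + 990 - 429\right) = \left(-15\right) 340 = -5100$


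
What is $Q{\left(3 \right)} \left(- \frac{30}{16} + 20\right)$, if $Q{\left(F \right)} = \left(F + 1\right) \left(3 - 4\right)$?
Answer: $- \frac{145}{2} \approx -72.5$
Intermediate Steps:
$Q{\left(F \right)} = -1 - F$ ($Q{\left(F \right)} = \left(1 + F\right) \left(-1\right) = -1 - F$)
$Q{\left(3 \right)} \left(- \frac{30}{16} + 20\right) = \left(-1 - 3\right) \left(- \frac{30}{16} + 20\right) = \left(-1 - 3\right) \left(\left(-30\right) \frac{1}{16} + 20\right) = - 4 \left(- \frac{15}{8} + 20\right) = \left(-4\right) \frac{145}{8} = - \frac{145}{2}$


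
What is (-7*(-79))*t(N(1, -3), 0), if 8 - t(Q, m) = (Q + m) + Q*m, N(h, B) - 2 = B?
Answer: 4977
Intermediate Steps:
N(h, B) = 2 + B
t(Q, m) = 8 - Q - m - Q*m (t(Q, m) = 8 - ((Q + m) + Q*m) = 8 - (Q + m + Q*m) = 8 + (-Q - m - Q*m) = 8 - Q - m - Q*m)
(-7*(-79))*t(N(1, -3), 0) = (-7*(-79))*(8 - (2 - 3) - 1*0 - 1*(2 - 3)*0) = 553*(8 - 1*(-1) + 0 - 1*(-1)*0) = 553*(8 + 1 + 0 + 0) = 553*9 = 4977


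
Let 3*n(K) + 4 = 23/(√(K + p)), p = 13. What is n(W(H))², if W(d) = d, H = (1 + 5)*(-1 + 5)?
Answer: 1121/333 - 184*√37/333 ≈ 0.0053204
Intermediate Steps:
H = 24 (H = 6*4 = 24)
n(K) = -4/3 + 23/(3*√(13 + K)) (n(K) = -4/3 + (23/(√(K + 13)))/3 = -4/3 + (23/(√(13 + K)))/3 = -4/3 + (23/√(13 + K))/3 = -4/3 + 23/(3*√(13 + K)))
n(W(H))² = (-4/3 + 23/(3*√(13 + 24)))² = (-4/3 + 23/(3*√37))² = (-4/3 + 23*(√37/37)/3)² = (-4/3 + 23*√37/111)²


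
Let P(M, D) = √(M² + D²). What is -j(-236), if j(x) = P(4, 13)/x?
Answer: √185/236 ≈ 0.057633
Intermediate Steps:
P(M, D) = √(D² + M²)
j(x) = √185/x (j(x) = √(13² + 4²)/x = √(169 + 16)/x = √185/x)
-j(-236) = -√185/(-236) = -√185*(-1)/236 = -(-1)*√185/236 = √185/236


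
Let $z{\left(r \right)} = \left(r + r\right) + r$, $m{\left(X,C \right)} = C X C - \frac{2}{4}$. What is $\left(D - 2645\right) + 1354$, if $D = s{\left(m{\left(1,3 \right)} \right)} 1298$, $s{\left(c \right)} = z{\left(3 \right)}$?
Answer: $10391$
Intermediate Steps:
$m{\left(X,C \right)} = - \frac{1}{2} + X C^{2}$ ($m{\left(X,C \right)} = X C^{2} - \frac{1}{2} = - \frac{1}{2} + X C^{2}$)
$z{\left(r \right)} = 3 r$ ($z{\left(r \right)} = 2 r + r = 3 r$)
$s{\left(c \right)} = 9$ ($s{\left(c \right)} = 3 \cdot 3 = 9$)
$D = 11682$ ($D = 9 \cdot 1298 = 11682$)
$\left(D - 2645\right) + 1354 = \left(11682 - 2645\right) + 1354 = 9037 + 1354 = 10391$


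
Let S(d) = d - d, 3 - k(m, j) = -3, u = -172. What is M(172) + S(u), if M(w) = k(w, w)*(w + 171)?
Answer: 2058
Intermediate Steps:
k(m, j) = 6 (k(m, j) = 3 - 1*(-3) = 3 + 3 = 6)
S(d) = 0
M(w) = 1026 + 6*w (M(w) = 6*(w + 171) = 6*(171 + w) = 1026 + 6*w)
M(172) + S(u) = (1026 + 6*172) + 0 = (1026 + 1032) + 0 = 2058 + 0 = 2058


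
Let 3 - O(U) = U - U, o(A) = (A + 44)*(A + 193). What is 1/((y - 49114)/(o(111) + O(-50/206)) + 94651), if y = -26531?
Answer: 47123/4460163428 ≈ 1.0565e-5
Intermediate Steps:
o(A) = (44 + A)*(193 + A)
O(U) = 3 (O(U) = 3 - (U - U) = 3 - 1*0 = 3 + 0 = 3)
1/((y - 49114)/(o(111) + O(-50/206)) + 94651) = 1/((-26531 - 49114)/((8492 + 111**2 + 237*111) + 3) + 94651) = 1/(-75645/((8492 + 12321 + 26307) + 3) + 94651) = 1/(-75645/(47120 + 3) + 94651) = 1/(-75645/47123 + 94651) = 1/(4460163428/47123) = 47123/4460163428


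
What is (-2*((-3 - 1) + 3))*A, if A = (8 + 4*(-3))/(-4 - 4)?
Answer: 1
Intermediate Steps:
A = ½ (A = (8 - 12)/(-8) = -4*(-⅛) = ½ ≈ 0.50000)
(-2*((-3 - 1) + 3))*A = -2*((-3 - 1) + 3)*(½) = -2*(-4 + 3)*(½) = -2*(-1)*(½) = 2*(½) = 1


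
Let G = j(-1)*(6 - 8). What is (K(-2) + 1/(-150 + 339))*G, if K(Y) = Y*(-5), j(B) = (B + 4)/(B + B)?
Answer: 1891/63 ≈ 30.016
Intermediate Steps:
j(B) = (4 + B)/(2*B) (j(B) = (4 + B)/((2*B)) = (4 + B)*(1/(2*B)) = (4 + B)/(2*B))
G = 3 (G = ((½)*(4 - 1)/(-1))*(6 - 8) = ((½)*(-1)*3)*(-2) = -3/2*(-2) = 3)
K(Y) = -5*Y
(K(-2) + 1/(-150 + 339))*G = (-5*(-2) + 1/(-150 + 339))*3 = (10 + 1/189)*3 = (1891/189)*3 = 1891/63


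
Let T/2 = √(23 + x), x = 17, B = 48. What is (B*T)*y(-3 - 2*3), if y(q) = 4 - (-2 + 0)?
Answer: 1152*√10 ≈ 3642.9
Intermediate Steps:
y(q) = 6 (y(q) = 4 - 1*(-2) = 4 + 2 = 6)
T = 4*√10 (T = 2*√(23 + 17) = 2*√40 = 2*(2*√10) = 4*√10 ≈ 12.649)
(B*T)*y(-3 - 2*3) = (48*(4*√10))*6 = (192*√10)*6 = 1152*√10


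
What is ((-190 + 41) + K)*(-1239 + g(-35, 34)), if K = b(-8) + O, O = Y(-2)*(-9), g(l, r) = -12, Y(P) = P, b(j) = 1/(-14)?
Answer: 2295585/14 ≈ 1.6397e+5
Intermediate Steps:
b(j) = -1/14
O = 18 (O = -2*(-9) = 18)
K = 251/14 (K = -1/14 + 18 = 251/14 ≈ 17.929)
((-190 + 41) + K)*(-1239 + g(-35, 34)) = ((-190 + 41) + 251/14)*(-1239 - 12) = (-149 + 251/14)*(-1251) = -1835/14*(-1251) = 2295585/14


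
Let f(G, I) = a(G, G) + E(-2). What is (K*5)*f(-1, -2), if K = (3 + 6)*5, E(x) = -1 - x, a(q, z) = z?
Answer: 0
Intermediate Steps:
f(G, I) = 1 + G (f(G, I) = G + (-1 - 1*(-2)) = G + (-1 + 2) = G + 1 = 1 + G)
K = 45 (K = 9*5 = 45)
(K*5)*f(-1, -2) = (45*5)*(1 - 1) = 225*0 = 0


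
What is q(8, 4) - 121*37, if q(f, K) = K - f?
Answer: -4481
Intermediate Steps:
q(8, 4) - 121*37 = (4 - 1*8) - 121*37 = (4 - 8) - 4477 = -4 - 4477 = -4481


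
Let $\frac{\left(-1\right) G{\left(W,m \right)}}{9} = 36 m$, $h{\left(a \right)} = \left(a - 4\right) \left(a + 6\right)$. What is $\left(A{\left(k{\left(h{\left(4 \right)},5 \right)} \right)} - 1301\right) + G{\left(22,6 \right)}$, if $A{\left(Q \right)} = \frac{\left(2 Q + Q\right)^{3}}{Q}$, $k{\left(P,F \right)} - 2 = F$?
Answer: $-1922$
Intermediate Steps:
$h{\left(a \right)} = \left(-4 + a\right) \left(6 + a\right)$
$k{\left(P,F \right)} = 2 + F$
$G{\left(W,m \right)} = - 324 m$ ($G{\left(W,m \right)} = - 9 \cdot 36 m = - 324 m$)
$A{\left(Q \right)} = 27 Q^{2}$ ($A{\left(Q \right)} = \frac{\left(3 Q\right)^{3}}{Q} = \frac{27 Q^{3}}{Q} = 27 Q^{2}$)
$\left(A{\left(k{\left(h{\left(4 \right)},5 \right)} \right)} - 1301\right) + G{\left(22,6 \right)} = \left(27 \left(2 + 5\right)^{2} - 1301\right) - 1944 = \left(27 \cdot 7^{2} - 1301\right) - 1944 = \left(27 \cdot 49 - 1301\right) - 1944 = \left(1323 - 1301\right) - 1944 = 22 - 1944 = -1922$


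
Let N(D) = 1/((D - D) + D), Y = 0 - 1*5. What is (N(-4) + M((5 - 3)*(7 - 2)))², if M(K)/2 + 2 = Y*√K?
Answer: 16289/16 + 85*√10 ≈ 1286.9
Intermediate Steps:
Y = -5 (Y = 0 - 5 = -5)
M(K) = -4 - 10*√K (M(K) = -4 + 2*(-5*√K) = -4 - 10*√K)
N(D) = 1/D (N(D) = 1/(0 + D) = 1/D)
(N(-4) + M((5 - 3)*(7 - 2)))² = (1/(-4) + (-4 - 10*√(5 - 3)*√(7 - 2)))² = (-¼ + (-4 - 10*√10))² = (-17/4 - 10*√10)²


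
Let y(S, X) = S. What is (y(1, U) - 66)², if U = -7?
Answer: 4225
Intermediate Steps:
(y(1, U) - 66)² = (1 - 66)² = (-65)² = 4225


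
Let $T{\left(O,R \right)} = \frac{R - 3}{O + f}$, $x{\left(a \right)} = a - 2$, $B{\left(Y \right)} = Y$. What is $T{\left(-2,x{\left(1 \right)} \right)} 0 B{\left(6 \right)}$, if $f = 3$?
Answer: $0$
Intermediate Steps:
$x{\left(a \right)} = -2 + a$ ($x{\left(a \right)} = a - 2 = -2 + a$)
$T{\left(O,R \right)} = \frac{-3 + R}{3 + O}$ ($T{\left(O,R \right)} = \frac{R - 3}{O + 3} = \frac{-3 + R}{3 + O}$)
$T{\left(-2,x{\left(1 \right)} \right)} 0 B{\left(6 \right)} = \frac{-3 + \left(-2 + 1\right)}{3 - 2} \cdot 0 \cdot 6 = \frac{-3 - 1}{1} \cdot 0 \cdot 6 = 1 \left(-4\right) 0 \cdot 6 = \left(-4\right) 0 \cdot 6 = 0 \cdot 6 = 0$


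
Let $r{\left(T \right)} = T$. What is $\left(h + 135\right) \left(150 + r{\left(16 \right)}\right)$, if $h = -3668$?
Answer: $-586478$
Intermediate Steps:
$\left(h + 135\right) \left(150 + r{\left(16 \right)}\right) = \left(-3668 + 135\right) \left(150 + 16\right) = \left(-3533\right) 166 = -586478$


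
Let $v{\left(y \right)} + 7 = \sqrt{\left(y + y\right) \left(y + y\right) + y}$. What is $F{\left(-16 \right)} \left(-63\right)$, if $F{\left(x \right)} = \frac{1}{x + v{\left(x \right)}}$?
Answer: $- \frac{1449}{479} - \frac{756 \sqrt{7}}{479} \approx -7.2008$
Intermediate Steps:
$v{\left(y \right)} = -7 + \sqrt{y + 4 y^{2}}$ ($v{\left(y \right)} = -7 + \sqrt{\left(y + y\right) \left(y + y\right) + y} = -7 + \sqrt{2 y 2 y + y} = -7 + \sqrt{4 y^{2} + y} = -7 + \sqrt{y + 4 y^{2}}$)
$F{\left(x \right)} = \frac{1}{-7 + x + \sqrt{x \left(1 + 4 x\right)}}$ ($F{\left(x \right)} = \frac{1}{x + \left(-7 + \sqrt{x \left(1 + 4 x\right)}\right)} = \frac{1}{-7 + x + \sqrt{x \left(1 + 4 x\right)}}$)
$F{\left(-16 \right)} \left(-63\right) = \frac{1}{-7 - 16 + \sqrt{- 16 \left(1 + 4 \left(-16\right)\right)}} \left(-63\right) = \frac{1}{-7 - 16 + \sqrt{- 16 \left(1 - 64\right)}} \left(-63\right) = \frac{1}{-7 - 16 + \sqrt{\left(-16\right) \left(-63\right)}} \left(-63\right) = \frac{1}{-7 - 16 + \sqrt{1008}} \left(-63\right) = \frac{1}{-7 - 16 + 12 \sqrt{7}} \left(-63\right) = \frac{1}{-23 + 12 \sqrt{7}} \left(-63\right) = - \frac{63}{-23 + 12 \sqrt{7}}$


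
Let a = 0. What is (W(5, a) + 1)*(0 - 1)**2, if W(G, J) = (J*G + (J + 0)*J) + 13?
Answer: 14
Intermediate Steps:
W(G, J) = 13 + J**2 + G*J (W(G, J) = (G*J + J*J) + 13 = (G*J + J**2) + 13 = (J**2 + G*J) + 13 = 13 + J**2 + G*J)
(W(5, a) + 1)*(0 - 1)**2 = ((13 + 0**2 + 5*0) + 1)*(0 - 1)**2 = ((13 + 0 + 0) + 1)*(-1)**2 = (13 + 1)*1 = 14*1 = 14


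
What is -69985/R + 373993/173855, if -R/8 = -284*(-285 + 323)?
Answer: 20121817473/15009945280 ≈ 1.3406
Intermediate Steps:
R = 86336 (R = -(-2272)*(-285 + 323) = -(-2272)*38 = -8*(-10792) = 86336)
-69985/R + 373993/173855 = -69985/86336 + 373993/173855 = 20121817473/15009945280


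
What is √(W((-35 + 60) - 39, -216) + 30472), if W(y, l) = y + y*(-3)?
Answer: 10*√305 ≈ 174.64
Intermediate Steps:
W(y, l) = -2*y (W(y, l) = y - 3*y = -2*y)
√(W((-35 + 60) - 39, -216) + 30472) = √(-2*((-35 + 60) - 39) + 30472) = √(-2*(25 - 39) + 30472) = √(-2*(-14) + 30472) = √(28 + 30472) = √30500 = 10*√305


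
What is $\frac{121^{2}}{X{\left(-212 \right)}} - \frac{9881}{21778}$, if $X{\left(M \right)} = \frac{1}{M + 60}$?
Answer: $- \frac{48465467977}{21778} \approx -2.2254 \cdot 10^{6}$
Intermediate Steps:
$X{\left(M \right)} = \frac{1}{60 + M}$
$\frac{121^{2}}{X{\left(-212 \right)}} - \frac{9881}{21778} = \frac{121^{2}}{\frac{1}{60 - 212}} - \frac{9881}{21778} = \frac{14641}{\frac{1}{-152}} - \frac{9881}{21778} = \frac{14641}{- \frac{1}{152}} - \frac{9881}{21778} = 14641 \left(-152\right) - \frac{9881}{21778} = -2225432 - \frac{9881}{21778} = - \frac{48465467977}{21778}$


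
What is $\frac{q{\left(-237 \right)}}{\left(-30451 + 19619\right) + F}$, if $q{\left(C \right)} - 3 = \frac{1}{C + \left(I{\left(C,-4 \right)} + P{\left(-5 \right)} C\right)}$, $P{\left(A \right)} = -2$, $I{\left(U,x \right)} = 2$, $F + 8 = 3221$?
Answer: $- \frac{718}{1820941} \approx -0.0003943$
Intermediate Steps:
$F = 3213$ ($F = -8 + 3221 = 3213$)
$q{\left(C \right)} = 3 + \frac{1}{2 - C}$ ($q{\left(C \right)} = 3 + \frac{1}{C - \left(-2 + 2 C\right)} = 3 + \frac{1}{2 - C}$)
$\frac{q{\left(-237 \right)}}{\left(-30451 + 19619\right) + F} = \frac{\frac{1}{2 - -237} \left(7 - -711\right)}{\left(-30451 + 19619\right) + 3213} = \frac{\frac{1}{2 + 237} \left(7 + 711\right)}{-10832 + 3213} = \frac{\frac{1}{239} \cdot 718}{-7619} = \frac{1}{239} \cdot 718 \left(- \frac{1}{7619}\right) = \frac{718}{239} \left(- \frac{1}{7619}\right) = - \frac{718}{1820941}$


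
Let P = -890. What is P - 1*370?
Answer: -1260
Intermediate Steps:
P - 1*370 = -890 - 1*370 = -890 - 370 = -1260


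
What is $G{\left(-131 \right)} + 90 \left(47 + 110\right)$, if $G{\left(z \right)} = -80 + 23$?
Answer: $14073$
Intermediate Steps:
$G{\left(z \right)} = -57$
$G{\left(-131 \right)} + 90 \left(47 + 110\right) = -57 + 90 \left(47 + 110\right) = -57 + 90 \cdot 157 = -57 + 14130 = 14073$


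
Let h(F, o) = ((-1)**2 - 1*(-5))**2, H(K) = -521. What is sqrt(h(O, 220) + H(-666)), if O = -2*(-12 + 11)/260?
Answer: I*sqrt(485) ≈ 22.023*I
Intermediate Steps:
O = 1/130 (O = -2*(-1)*(1/260) = 2*(1/260) = 1/130 ≈ 0.0076923)
h(F, o) = 36 (h(F, o) = (1 + 5)**2 = 6**2 = 36)
sqrt(h(O, 220) + H(-666)) = sqrt(36 - 521) = sqrt(-485) = I*sqrt(485)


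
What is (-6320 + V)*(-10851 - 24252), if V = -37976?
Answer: 1554922488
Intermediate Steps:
(-6320 + V)*(-10851 - 24252) = (-6320 - 37976)*(-10851 - 24252) = -44296*(-35103) = 1554922488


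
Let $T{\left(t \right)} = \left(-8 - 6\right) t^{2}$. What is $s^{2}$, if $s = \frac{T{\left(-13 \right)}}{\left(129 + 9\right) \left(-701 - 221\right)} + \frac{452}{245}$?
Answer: $\frac{843621958419241}{242936176688100} \approx 3.4726$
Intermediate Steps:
$T{\left(t \right)} = - 14 t^{2}$
$s = \frac{29045171}{15586410}$ ($s = \frac{\left(-14\right) \left(-13\right)^{2}}{\left(129 + 9\right) \left(-701 - 221\right)} + \frac{452}{245} = \frac{\left(-14\right) 169}{138 \left(-922\right)} + 452 \cdot \frac{1}{245} = - \frac{2366}{-127236} + \frac{452}{245} = \left(-2366\right) \left(- \frac{1}{127236}\right) + \frac{452}{245} = \frac{1183}{63618} + \frac{452}{245} = \frac{29045171}{15586410} \approx 1.8635$)
$s^{2} = \left(\frac{29045171}{15586410}\right)^{2} = \frac{843621958419241}{242936176688100}$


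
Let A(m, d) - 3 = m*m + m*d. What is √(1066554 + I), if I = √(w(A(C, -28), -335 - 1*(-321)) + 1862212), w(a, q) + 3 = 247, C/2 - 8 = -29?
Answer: √(1066554 + 2*√465614) ≈ 1033.4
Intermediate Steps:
C = -42 (C = 16 + 2*(-29) = 16 - 58 = -42)
A(m, d) = 3 + m² + d*m (A(m, d) = 3 + (m*m + m*d) = 3 + (m² + d*m) = 3 + m² + d*m)
w(a, q) = 244 (w(a, q) = -3 + 247 = 244)
I = 2*√465614 (I = √(244 + 1862212) = √1862456 = 2*√465614 ≈ 1364.7)
√(1066554 + I) = √(1066554 + 2*√465614)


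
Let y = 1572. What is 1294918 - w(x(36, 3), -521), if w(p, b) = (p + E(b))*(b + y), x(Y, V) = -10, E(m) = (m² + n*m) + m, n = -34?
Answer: -302048906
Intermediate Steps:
E(m) = m² - 33*m (E(m) = (m² - 34*m) + m = m² - 33*m)
w(p, b) = (1572 + b)*(p + b*(-33 + b)) (w(p, b) = (p + b*(-33 + b))*(b + 1572) = (p + b*(-33 + b))*(1572 + b) = (1572 + b)*(p + b*(-33 + b)))
1294918 - w(x(36, 3), -521) = 1294918 - ((-521)³ - 51876*(-521) + 1539*(-521)² + 1572*(-10) - 521*(-10)) = 1294918 - (-141420761 + 27027396 + 1539*271441 - 15720 + 5210) = 1294918 - (-141420761 + 27027396 + 417747699 - 15720 + 5210) = 1294918 - 1*303343824 = 1294918 - 303343824 = -302048906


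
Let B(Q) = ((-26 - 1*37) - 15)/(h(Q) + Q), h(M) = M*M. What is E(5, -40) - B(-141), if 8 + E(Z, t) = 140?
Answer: 434293/3290 ≈ 132.00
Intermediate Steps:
h(M) = M²
E(Z, t) = 132 (E(Z, t) = -8 + 140 = 132)
B(Q) = -78/(Q + Q²) (B(Q) = ((-26 - 1*37) - 15)/(Q² + Q) = ((-26 - 37) - 15)/(Q + Q²) = (-63 - 15)/(Q + Q²) = -78/(Q + Q²))
E(5, -40) - B(-141) = 132 - (-78)/((-141)*(1 - 141)) = 132 - (-78)*(-1)/(141*(-140)) = 132 - (-78)*(-1)*(-1)/(141*140) = 132 - 1*(-13/3290) = 132 + 13/3290 = 434293/3290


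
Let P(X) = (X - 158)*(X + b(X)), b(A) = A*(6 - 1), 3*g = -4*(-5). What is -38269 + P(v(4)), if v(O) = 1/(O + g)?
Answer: -19639205/512 ≈ -38358.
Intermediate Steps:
g = 20/3 (g = (-4*(-5))/3 = (1/3)*20 = 20/3 ≈ 6.6667)
b(A) = 5*A (b(A) = A*5 = 5*A)
v(O) = 1/(20/3 + O) (v(O) = 1/(O + 20/3) = 1/(20/3 + O))
P(X) = 6*X*(-158 + X) (P(X) = (X - 158)*(X + 5*X) = (-158 + X)*(6*X) = 6*X*(-158 + X))
-38269 + P(v(4)) = -38269 + 6*(3/(20 + 3*4))*(-158 + 3/(20 + 3*4)) = -38269 + 6*(3/(20 + 12))*(-158 + 3/(20 + 12)) = -38269 + 6*(3/32)*(-158 + 3/32) = -38269 + 6*(3/32)*(-5053/32) = -38269 - 45477/512 = -19639205/512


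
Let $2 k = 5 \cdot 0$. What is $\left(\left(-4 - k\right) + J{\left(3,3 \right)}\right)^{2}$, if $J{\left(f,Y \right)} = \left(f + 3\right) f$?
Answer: $196$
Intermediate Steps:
$k = 0$ ($k = \frac{5 \cdot 0}{2} = \frac{1}{2} \cdot 0 = 0$)
$J{\left(f,Y \right)} = f \left(3 + f\right)$ ($J{\left(f,Y \right)} = \left(3 + f\right) f = f \left(3 + f\right)$)
$\left(\left(-4 - k\right) + J{\left(3,3 \right)}\right)^{2} = \left(\left(-4 - 0\right) + 3 \left(3 + 3\right)\right)^{2} = \left(\left(-4 + 0\right) + 3 \cdot 6\right)^{2} = \left(-4 + 18\right)^{2} = 14^{2} = 196$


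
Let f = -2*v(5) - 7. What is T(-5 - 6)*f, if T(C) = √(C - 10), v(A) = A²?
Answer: -57*I*√21 ≈ -261.21*I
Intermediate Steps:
T(C) = √(-10 + C)
f = -57 (f = -2*5² - 7 = -2*25 - 7 = -50 - 7 = -57)
T(-5 - 6)*f = √(-10 + (-5 - 6))*(-57) = √(-10 - 11)*(-57) = √(-21)*(-57) = (I*√21)*(-57) = -57*I*√21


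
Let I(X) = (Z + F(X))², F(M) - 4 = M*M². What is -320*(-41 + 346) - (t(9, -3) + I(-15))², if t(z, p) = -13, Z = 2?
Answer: -128825859719504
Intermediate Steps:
F(M) = 4 + M³ (F(M) = 4 + M*M² = 4 + M³)
I(X) = (6 + X³)² (I(X) = (2 + (4 + X³))² = (6 + X³)²)
-320*(-41 + 346) - (t(9, -3) + I(-15))² = -320*(-41 + 346) - (-13 + (6 + (-15)³)²)² = -320*305 - (-13 + (6 - 3375)²)² = -97600 - (-13 + (-3369)²)² = -97600 - (-13 + 11350161)² = -97600 - 1*11350148² = -97600 - 1*128825859621904 = -97600 - 128825859621904 = -128825859719504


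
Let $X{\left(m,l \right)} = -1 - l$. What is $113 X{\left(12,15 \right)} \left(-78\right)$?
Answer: $141024$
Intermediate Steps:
$113 X{\left(12,15 \right)} \left(-78\right) = 113 \left(-1 - 15\right) \left(-78\right) = 113 \left(-16\right) \left(-78\right) = \left(-1808\right) \left(-78\right) = 141024$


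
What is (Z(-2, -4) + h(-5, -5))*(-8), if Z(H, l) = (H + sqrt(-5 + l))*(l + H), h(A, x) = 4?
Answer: -128 + 144*I ≈ -128.0 + 144.0*I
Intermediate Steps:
Z(H, l) = (H + l)*(H + sqrt(-5 + l)) (Z(H, l) = (H + sqrt(-5 + l))*(H + l) = (H + l)*(H + sqrt(-5 + l)))
(Z(-2, -4) + h(-5, -5))*(-8) = (((-2)**2 - 2*(-4) - 2*sqrt(-5 - 4) - 4*sqrt(-5 - 4)) + 4)*(-8) = ((4 + 8 - 6*I - 12*I) + 4)*(-8) = ((12 - 18*I) + 4)*(-8) = (16 - 18*I)*(-8) = -128 + 144*I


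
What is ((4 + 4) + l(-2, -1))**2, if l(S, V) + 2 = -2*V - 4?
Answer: 16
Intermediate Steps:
l(S, V) = -6 - 2*V (l(S, V) = -2 + (-2*V - 4) = -2 + (-4 - 2*V) = -6 - 2*V)
((4 + 4) + l(-2, -1))**2 = ((4 + 4) + (-6 - 2*(-1)))**2 = (8 + (-6 + 2))**2 = (8 - 4)**2 = 4**2 = 16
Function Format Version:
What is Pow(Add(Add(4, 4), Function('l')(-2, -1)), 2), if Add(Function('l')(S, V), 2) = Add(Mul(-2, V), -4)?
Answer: 16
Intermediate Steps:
Function('l')(S, V) = Add(-6, Mul(-2, V)) (Function('l')(S, V) = Add(-2, Add(Mul(-2, V), -4)) = Add(-2, Add(-4, Mul(-2, V))) = Add(-6, Mul(-2, V)))
Pow(Add(Add(4, 4), Function('l')(-2, -1)), 2) = Pow(Add(Add(4, 4), Add(-6, Mul(-2, -1))), 2) = Pow(Add(8, Add(-6, 2)), 2) = Pow(Add(8, -4), 2) = Pow(4, 2) = 16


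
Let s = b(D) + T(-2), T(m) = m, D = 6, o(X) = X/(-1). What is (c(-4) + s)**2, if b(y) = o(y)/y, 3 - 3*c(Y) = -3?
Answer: 1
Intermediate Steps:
c(Y) = 2 (c(Y) = 1 - 1/3*(-3) = 1 + 1 = 2)
o(X) = -X (o(X) = X*(-1) = -X)
b(y) = -1 (b(y) = (-y)/y = -1)
s = -3 (s = -1 - 2 = -3)
(c(-4) + s)**2 = (2 - 3)**2 = (-1)**2 = 1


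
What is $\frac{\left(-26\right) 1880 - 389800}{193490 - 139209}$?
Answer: $- \frac{438680}{54281} \approx -8.0816$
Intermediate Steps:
$\frac{\left(-26\right) 1880 - 389800}{193490 - 139209} = \frac{-48880 - 389800}{54281} = \left(-438680\right) \frac{1}{54281} = - \frac{438680}{54281}$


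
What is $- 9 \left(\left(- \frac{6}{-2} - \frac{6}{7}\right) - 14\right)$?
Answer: $\frac{747}{7} \approx 106.71$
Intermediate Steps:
$- 9 \left(\left(- \frac{6}{-2} - \frac{6}{7}\right) - 14\right) = - 9 \left(\left(\left(-6\right) \left(- \frac{1}{2}\right) - \frac{6}{7}\right) - 14\right) = - 9 \left(\left(3 - \frac{6}{7}\right) - 14\right) = - 9 \left(\frac{15}{7} - 14\right) = \left(-9\right) \left(- \frac{83}{7}\right) = \frac{747}{7}$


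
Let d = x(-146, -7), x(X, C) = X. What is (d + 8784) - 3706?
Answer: 4932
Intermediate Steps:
d = -146
(d + 8784) - 3706 = (-146 + 8784) - 3706 = 8638 - 3706 = 4932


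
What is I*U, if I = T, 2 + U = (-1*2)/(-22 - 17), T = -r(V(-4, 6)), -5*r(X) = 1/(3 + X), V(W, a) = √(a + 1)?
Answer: -38/65 + 38*√7/195 ≈ -0.069033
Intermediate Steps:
V(W, a) = √(1 + a)
r(X) = -1/(5*(3 + X))
T = 1/(15 + 5*√7) (T = -(-1)/(15 + 5*√(1 + 6)) = -(-1)/(15 + 5*√7) = 1/(15 + 5*√7) ≈ 0.035425)
U = -76/39 (U = -2 + (-1*2)/(-22 - 17) = -2 - 2/(-39) = -2 - 2*(-1/39) = -2 + 2/39 = -76/39 ≈ -1.9487)
I = 3/10 - √7/10 ≈ 0.035425
I*U = (3/10 - √7/10)*(-76/39) = -38/65 + 38*√7/195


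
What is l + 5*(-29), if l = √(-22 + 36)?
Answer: -145 + √14 ≈ -141.26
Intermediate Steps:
l = √14 ≈ 3.7417
l + 5*(-29) = √14 + 5*(-29) = √14 - 145 = -145 + √14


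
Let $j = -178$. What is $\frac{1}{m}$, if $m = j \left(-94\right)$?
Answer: $\frac{1}{16732} \approx 5.9766 \cdot 10^{-5}$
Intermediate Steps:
$m = 16732$ ($m = \left(-178\right) \left(-94\right) = 16732$)
$\frac{1}{m} = \frac{1}{16732}$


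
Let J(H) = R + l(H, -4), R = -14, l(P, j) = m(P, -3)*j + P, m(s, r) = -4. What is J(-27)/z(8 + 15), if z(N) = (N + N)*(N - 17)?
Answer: -25/276 ≈ -0.090580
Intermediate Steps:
l(P, j) = P - 4*j (l(P, j) = -4*j + P = P - 4*j)
J(H) = 2 + H (J(H) = -14 + (H - 4*(-4)) = -14 + (H + 16) = -14 + (16 + H) = 2 + H)
z(N) = 2*N*(-17 + N) (z(N) = (2*N)*(-17 + N) = 2*N*(-17 + N))
J(-27)/z(8 + 15) = (2 - 27)/((2*(8 + 15)*(-17 + (8 + 15)))) = -25*1/(46*(-17 + 23)) = -25/(2*23*6) = -25/276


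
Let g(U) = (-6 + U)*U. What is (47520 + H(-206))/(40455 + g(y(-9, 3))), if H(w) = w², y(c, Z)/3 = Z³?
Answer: 44978/23265 ≈ 1.9333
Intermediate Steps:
y(c, Z) = 3*Z³
g(U) = U*(-6 + U)
(47520 + H(-206))/(40455 + g(y(-9, 3))) = (47520 + (-206)²)/(40455 + (3*3³)*(-6 + 3*3³)) = (47520 + 42436)/(40455 + (3*27)*(-6 + 3*27)) = 89956/(40455 + 81*(-6 + 81)) = 89956/(40455 + 81*75) = 89956/(40455 + 6075) = 89956/46530 = 89956*(1/46530) = 44978/23265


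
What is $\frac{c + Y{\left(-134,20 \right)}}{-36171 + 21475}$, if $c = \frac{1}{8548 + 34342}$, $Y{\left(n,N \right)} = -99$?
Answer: $\frac{4246109}{630311440} \approx 0.0067365$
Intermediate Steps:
$c = \frac{1}{42890} \approx 2.3315 \cdot 10^{-5}$
$\frac{c + Y{\left(-134,20 \right)}}{-36171 + 21475} = \frac{\frac{1}{42890} - 99}{-36171 + 21475} = - \frac{4246109}{42890 \left(-14696\right)} = \left(- \frac{4246109}{42890}\right) \left(- \frac{1}{14696}\right) = \frac{4246109}{630311440}$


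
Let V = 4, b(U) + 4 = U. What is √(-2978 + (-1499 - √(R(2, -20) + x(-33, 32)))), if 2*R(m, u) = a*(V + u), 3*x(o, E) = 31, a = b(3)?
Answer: √(-40293 - 3*√165)/3 ≈ 66.942*I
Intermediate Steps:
b(U) = -4 + U
a = -1 (a = -4 + 3 = -1)
x(o, E) = 31/3 (x(o, E) = (⅓)*31 = 31/3)
R(m, u) = -2 - u/2 (R(m, u) = (-(4 + u))/2 = (-4 - u)/2 = -2 - u/2)
√(-2978 + (-1499 - √(R(2, -20) + x(-33, 32)))) = √(-2978 + (-1499 - √((-2 - ½*(-20)) + 31/3))) = √(-2978 + (-1499 - √((-2 + 10) + 31/3))) = √(-2978 + (-1499 - √(8 + 31/3))) = √(-2978 + (-1499 - √(55/3))) = √(-2978 + (-1499 - √165/3)) = √(-4477 - √165/3)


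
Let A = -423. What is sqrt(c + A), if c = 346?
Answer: I*sqrt(77) ≈ 8.775*I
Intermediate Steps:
sqrt(c + A) = sqrt(346 - 423) = sqrt(-77) = I*sqrt(77)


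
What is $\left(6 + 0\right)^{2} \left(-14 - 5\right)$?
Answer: $-684$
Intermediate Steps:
$\left(6 + 0\right)^{2} \left(-14 - 5\right) = 6^{2} \left(-19\right) = 36 \left(-19\right) = -684$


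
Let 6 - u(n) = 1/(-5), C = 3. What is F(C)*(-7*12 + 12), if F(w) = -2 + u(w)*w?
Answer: -5976/5 ≈ -1195.2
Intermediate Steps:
u(n) = 31/5 (u(n) = 6 - 1/(-5) = 6 - 1*(-⅕) = 6 + ⅕ = 31/5)
F(w) = -2 + 31*w/5
F(C)*(-7*12 + 12) = (-2 + (31/5)*3)*(-7*12 + 12) = (-2 + 93/5)*(-84 + 12) = (83/5)*(-72) = -5976/5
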